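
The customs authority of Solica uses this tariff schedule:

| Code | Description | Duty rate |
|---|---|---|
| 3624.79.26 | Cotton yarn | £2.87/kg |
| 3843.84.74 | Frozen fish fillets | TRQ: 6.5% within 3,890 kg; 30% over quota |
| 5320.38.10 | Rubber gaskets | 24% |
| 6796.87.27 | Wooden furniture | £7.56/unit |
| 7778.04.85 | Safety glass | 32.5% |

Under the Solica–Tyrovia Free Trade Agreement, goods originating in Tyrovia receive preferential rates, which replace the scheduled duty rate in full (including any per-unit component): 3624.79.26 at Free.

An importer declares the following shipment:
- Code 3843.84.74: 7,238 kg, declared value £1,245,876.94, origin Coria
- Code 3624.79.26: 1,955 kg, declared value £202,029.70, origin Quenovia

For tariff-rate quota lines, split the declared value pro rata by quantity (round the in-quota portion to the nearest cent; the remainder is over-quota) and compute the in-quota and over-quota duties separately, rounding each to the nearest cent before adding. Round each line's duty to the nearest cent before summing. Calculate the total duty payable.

£222,021.29

Line 1 (3843.84.74, Coria, 7,238 kg, £1,245,876.94):
Code 3843.84.74 is under a tariff-rate quota (threshold 3,890 kg). In-quota: 3,890 kg at 6.5%; over-quota: 3,348 kg at 30%.
Pro-rata value split: in-quota = £1,245,876.94 × 3,890/7,238 = £669,585.70; over-quota = £1,245,876.94 − £669,585.70 = £576,291.24.
In-quota duty = £669,585.70 × 6.5% = £43,523.07. Over-quota duty = £576,291.24 × 30% = £172,887.37.
Line duty = £43,523.07 + £172,887.37 = £216,410.44.
Line 2 (3624.79.26, Quenovia, 1,955 kg, £202,029.70):
Base rate for 3624.79.26 is £2.87/kg.
3624.79.26 has an FTA preferential rate, but origin Quenovia is not Tyrovia; base rate stands.
Duty = 1,955 × £2.87 = £5,610.85.
Total = £216,410.44 + £5,610.85 = £222,021.29.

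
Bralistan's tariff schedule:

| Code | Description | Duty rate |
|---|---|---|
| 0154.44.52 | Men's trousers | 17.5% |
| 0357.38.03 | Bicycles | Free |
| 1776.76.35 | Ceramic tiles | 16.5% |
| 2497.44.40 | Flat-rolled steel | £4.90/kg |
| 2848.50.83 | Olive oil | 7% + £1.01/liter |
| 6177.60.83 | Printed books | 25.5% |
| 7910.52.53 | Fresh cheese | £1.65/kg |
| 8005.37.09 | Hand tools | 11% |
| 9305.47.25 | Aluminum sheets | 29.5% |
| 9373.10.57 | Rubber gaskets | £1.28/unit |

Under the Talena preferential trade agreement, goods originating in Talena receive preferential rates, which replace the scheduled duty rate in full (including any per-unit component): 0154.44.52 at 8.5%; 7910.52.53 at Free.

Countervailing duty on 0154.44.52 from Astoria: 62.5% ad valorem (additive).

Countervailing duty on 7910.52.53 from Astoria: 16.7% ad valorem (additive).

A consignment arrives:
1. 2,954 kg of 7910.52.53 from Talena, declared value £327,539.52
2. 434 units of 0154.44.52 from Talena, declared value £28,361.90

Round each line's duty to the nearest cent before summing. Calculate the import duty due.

£2,410.76

Line 1 (7910.52.53, Talena, 2,954 kg, £327,539.52):
Base rate for 7910.52.53 is £1.65/kg.
Origin Talena qualifies under the Bralistan–Talena agreement and 7910.52.53 is covered: preferential rate Free applies instead.
The additional-duty order on 7910.52.53 targets Astoria, not Talena; it does not apply.
Duty = £327,539.52 × 0% = £0.00.
Line 2 (0154.44.52, Talena, 434 units, £28,361.90):
Base rate for 0154.44.52 is 17.5%.
Origin Talena qualifies under the Bralistan–Talena agreement and 0154.44.52 is covered: preferential rate 8.5% applies instead.
The additional-duty order on 0154.44.52 targets Astoria, not Talena; it does not apply.
Duty = £28,361.90 × 8.5% = £2,410.76.
Total = £0.00 + £2,410.76 = £2,410.76.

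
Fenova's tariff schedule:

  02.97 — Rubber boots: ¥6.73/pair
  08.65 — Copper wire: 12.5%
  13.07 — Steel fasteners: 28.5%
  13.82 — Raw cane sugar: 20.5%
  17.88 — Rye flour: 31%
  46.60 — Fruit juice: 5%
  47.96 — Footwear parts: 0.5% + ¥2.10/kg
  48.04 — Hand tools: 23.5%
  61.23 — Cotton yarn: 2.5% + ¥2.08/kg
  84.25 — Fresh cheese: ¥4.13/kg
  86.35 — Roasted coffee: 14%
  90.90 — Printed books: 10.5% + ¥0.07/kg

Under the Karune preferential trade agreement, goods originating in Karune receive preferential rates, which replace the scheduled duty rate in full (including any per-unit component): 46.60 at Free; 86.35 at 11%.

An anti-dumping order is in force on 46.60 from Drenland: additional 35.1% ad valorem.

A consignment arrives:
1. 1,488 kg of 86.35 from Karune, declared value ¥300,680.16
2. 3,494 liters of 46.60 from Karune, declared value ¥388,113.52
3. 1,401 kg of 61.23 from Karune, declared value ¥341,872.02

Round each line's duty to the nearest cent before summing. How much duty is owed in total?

Line 1 (86.35, Karune, 1,488 kg, ¥300,680.16):
Base rate for 86.35 is 14%.
Origin Karune qualifies under the Fenova–Karune agreement and 86.35 is covered: preferential rate 11% applies instead.
Duty = ¥300,680.16 × 11% = ¥33,074.82.
Line 2 (46.60, Karune, 3,494 liters, ¥388,113.52):
Base rate for 46.60 is 5%.
Origin Karune qualifies under the Fenova–Karune agreement and 46.60 is covered: preferential rate Free applies instead.
The additional-duty order on 46.60 targets Drenland, not Karune; it does not apply.
Duty = ¥388,113.52 × 0% = ¥0.00.
Line 3 (61.23, Karune, 1,401 kg, ¥341,872.02):
Base rate for 61.23 is 2.5% + ¥2.08/kg.
Origin Karune is the FTA partner but 61.23 is not on the preference list; base rate stands.
Duty = ¥341,872.02 × 2.5% + 1,401 × ¥2.08 = ¥11,460.88.
Total = ¥33,074.82 + ¥0.00 + ¥11,460.88 = ¥44,535.70.

¥44,535.70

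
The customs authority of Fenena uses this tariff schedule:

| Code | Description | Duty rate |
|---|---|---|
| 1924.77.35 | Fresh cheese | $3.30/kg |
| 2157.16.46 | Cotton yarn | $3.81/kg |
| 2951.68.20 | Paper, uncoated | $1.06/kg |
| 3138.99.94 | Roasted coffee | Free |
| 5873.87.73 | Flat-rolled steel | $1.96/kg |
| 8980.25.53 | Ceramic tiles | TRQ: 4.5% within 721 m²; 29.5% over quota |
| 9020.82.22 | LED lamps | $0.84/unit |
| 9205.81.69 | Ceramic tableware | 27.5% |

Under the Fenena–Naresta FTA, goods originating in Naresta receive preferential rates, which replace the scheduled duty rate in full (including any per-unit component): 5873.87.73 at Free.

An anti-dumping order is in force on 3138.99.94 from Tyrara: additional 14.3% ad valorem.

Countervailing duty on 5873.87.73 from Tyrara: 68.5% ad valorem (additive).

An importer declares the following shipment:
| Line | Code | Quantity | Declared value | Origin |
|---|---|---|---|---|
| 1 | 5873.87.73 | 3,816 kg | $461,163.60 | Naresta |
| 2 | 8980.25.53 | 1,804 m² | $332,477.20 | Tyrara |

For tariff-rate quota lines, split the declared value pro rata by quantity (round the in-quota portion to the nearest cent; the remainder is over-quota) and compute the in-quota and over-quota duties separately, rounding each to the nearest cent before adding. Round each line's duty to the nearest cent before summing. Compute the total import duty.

$64,860.70

Line 1 (5873.87.73, Naresta, 3,816 kg, $461,163.60):
Base rate for 5873.87.73 is $1.96/kg.
Origin Naresta qualifies under the Fenena–Naresta agreement and 5873.87.73 is covered: preferential rate Free applies instead.
The additional-duty order on 5873.87.73 targets Tyrara, not Naresta; it does not apply.
Duty = $461,163.60 × 0% = $0.00.
Line 2 (8980.25.53, Tyrara, 1,804 m², $332,477.20):
Code 8980.25.53 is under a tariff-rate quota (threshold 721 m²). In-quota: 721 m² at 4.5%; over-quota: 1,083 m² at 29.5%.
Pro-rata value split: in-quota = $332,477.20 × 721/1,804 = $132,880.30; over-quota = $332,477.20 − $132,880.30 = $199,596.90.
In-quota duty = $132,880.30 × 4.5% = $5,979.61. Over-quota duty = $199,596.90 × 29.5% = $58,881.09.
Line duty = $5,979.61 + $58,881.09 = $64,860.70.
Total = $0.00 + $64,860.70 = $64,860.70.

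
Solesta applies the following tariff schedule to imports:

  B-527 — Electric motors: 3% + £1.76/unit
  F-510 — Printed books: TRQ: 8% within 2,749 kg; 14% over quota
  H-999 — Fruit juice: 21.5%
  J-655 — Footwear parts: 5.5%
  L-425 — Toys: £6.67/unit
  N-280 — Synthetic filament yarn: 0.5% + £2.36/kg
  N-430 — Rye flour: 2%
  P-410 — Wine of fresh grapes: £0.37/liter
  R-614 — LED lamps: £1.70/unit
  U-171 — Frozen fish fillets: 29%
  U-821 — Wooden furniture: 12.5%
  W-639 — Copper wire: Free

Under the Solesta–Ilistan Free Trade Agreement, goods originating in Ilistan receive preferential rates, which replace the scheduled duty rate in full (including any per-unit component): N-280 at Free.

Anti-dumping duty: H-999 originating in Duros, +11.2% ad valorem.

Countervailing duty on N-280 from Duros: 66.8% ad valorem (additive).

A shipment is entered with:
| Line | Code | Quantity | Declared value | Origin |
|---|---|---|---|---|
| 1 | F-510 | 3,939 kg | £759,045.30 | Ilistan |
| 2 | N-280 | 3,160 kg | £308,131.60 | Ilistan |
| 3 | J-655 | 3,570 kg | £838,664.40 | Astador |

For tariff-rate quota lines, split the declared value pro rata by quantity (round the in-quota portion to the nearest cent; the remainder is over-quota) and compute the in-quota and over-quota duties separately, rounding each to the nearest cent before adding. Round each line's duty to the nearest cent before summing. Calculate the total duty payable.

Line 1 (F-510, Ilistan, 3,939 kg, £759,045.30):
Code F-510 is under a tariff-rate quota (threshold 2,749 kg). In-quota: 2,749 kg at 8%; over-quota: 1,190 kg at 14%.
Pro-rata value split: in-quota = £759,045.30 × 2,749/3,939 = £529,732.30; over-quota = £759,045.30 − £529,732.30 = £229,313.00.
In-quota duty = £529,732.30 × 8% = £42,378.58. Over-quota duty = £229,313.00 × 14% = £32,103.82.
Line duty = £42,378.58 + £32,103.82 = £74,482.40.
Line 2 (N-280, Ilistan, 3,160 kg, £308,131.60):
Base rate for N-280 is 0.5% + £2.36/kg.
Origin Ilistan qualifies under the Solesta–Ilistan agreement and N-280 is covered: preferential rate Free applies instead.
The additional-duty order on N-280 targets Duros, not Ilistan; it does not apply.
Duty = £308,131.60 × 0% = £0.00.
Line 3 (J-655, Astador, 3,570 kg, £838,664.40):
Base rate for J-655 is 5.5%.
Duty = £838,664.40 × 5.5% = £46,126.54.
Total = £74,482.40 + £0.00 + £46,126.54 = £120,608.94.

£120,608.94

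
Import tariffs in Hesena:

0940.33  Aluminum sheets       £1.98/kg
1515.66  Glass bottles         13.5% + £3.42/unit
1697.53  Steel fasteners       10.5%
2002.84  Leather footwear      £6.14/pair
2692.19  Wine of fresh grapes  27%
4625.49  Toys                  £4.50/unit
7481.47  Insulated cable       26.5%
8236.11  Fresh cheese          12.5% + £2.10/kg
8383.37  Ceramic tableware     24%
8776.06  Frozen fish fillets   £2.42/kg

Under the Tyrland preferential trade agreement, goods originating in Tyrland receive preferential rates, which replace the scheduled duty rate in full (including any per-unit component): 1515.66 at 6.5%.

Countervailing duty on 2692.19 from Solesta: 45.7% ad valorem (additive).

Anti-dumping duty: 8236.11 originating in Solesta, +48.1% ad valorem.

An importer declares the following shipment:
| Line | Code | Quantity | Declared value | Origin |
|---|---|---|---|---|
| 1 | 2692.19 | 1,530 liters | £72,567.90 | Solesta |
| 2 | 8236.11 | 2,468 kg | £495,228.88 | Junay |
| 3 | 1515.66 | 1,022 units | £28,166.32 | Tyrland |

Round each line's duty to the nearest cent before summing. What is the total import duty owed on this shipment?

£121,674.08

Line 1 (2692.19, Solesta, 1,530 liters, £72,567.90):
Base rate for 2692.19 is 27%.
Additional duty on 2692.19 from Solesta: +45.7%. Applied ad valorem rate: 27% + 45.7% = 72.7%.
Duty = £72,567.90 × 72.7% = £52,756.86.
Line 2 (8236.11, Junay, 2,468 kg, £495,228.88):
Base rate for 8236.11 is 12.5% + £2.10/kg.
The additional-duty order on 8236.11 targets Solesta, not Junay; it does not apply.
Duty = £495,228.88 × 12.5% + 2,468 × £2.10 = £67,086.41.
Line 3 (1515.66, Tyrland, 1,022 units, £28,166.32):
Base rate for 1515.66 is 13.5% + £3.42/unit.
Origin Tyrland qualifies under the Hesena–Tyrland agreement and 1515.66 is covered: preferential rate 6.5% applies instead.
Duty = £28,166.32 × 6.5% = £1,830.81.
Total = £52,756.86 + £67,086.41 + £1,830.81 = £121,674.08.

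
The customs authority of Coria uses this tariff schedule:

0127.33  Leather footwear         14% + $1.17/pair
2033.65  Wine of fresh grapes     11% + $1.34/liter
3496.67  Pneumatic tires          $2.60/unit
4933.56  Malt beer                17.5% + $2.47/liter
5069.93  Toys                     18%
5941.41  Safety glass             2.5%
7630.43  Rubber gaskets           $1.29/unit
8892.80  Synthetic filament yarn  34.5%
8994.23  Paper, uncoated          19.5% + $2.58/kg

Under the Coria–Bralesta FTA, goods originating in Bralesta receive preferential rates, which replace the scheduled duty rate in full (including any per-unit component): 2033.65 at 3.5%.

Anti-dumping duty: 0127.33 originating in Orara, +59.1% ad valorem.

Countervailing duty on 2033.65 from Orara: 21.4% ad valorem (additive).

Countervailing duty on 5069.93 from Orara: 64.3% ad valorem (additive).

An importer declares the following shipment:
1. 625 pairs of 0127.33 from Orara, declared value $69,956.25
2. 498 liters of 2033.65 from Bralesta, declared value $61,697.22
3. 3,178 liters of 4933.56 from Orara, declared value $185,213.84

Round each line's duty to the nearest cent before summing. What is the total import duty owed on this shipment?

$94,290.75

Line 1 (0127.33, Orara, 625 pairs, $69,956.25):
Base rate for 0127.33 is 14% + $1.17/pair.
Additional duty on 0127.33 from Orara: +59.1%. Applied ad valorem rate: 14% + 59.1% = 73.1%.
Duty = $69,956.25 × 73.1% + 625 × $1.17 = $51,869.27.
Line 2 (2033.65, Bralesta, 498 liters, $61,697.22):
Base rate for 2033.65 is 11% + $1.34/liter.
Origin Bralesta qualifies under the Coria–Bralesta agreement and 2033.65 is covered: preferential rate 3.5% applies instead.
The additional-duty order on 2033.65 targets Orara, not Bralesta; it does not apply.
Duty = $61,697.22 × 3.5% = $2,159.40.
Line 3 (4933.56, Orara, 3,178 liters, $185,213.84):
Base rate for 4933.56 is 17.5% + $2.47/liter.
Duty = $185,213.84 × 17.5% + 3,178 × $2.47 = $40,262.08.
Total = $51,869.27 + $2,159.40 + $40,262.08 = $94,290.75.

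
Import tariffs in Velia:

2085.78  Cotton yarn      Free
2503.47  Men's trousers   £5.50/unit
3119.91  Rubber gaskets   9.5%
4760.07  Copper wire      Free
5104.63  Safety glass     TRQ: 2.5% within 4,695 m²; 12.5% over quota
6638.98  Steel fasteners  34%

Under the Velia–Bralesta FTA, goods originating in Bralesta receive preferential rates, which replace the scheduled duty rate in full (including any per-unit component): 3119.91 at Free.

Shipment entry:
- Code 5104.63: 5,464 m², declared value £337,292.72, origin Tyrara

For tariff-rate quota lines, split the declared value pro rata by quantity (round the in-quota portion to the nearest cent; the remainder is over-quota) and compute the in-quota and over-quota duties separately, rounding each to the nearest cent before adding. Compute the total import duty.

Line 1 (5104.63, Tyrara, 5,464 m², £337,292.72):
Code 5104.63 is under a tariff-rate quota (threshold 4,695 m²). In-quota: 4,695 m² at 2.5%; over-quota: 769 m² at 12.5%.
Pro-rata value split: in-quota = £337,292.72 × 4,695/5,464 = £289,822.35; over-quota = £337,292.72 − £289,822.35 = £47,470.37.
In-quota duty = £289,822.35 × 2.5% = £7,245.56. Over-quota duty = £47,470.37 × 12.5% = £5,933.80.
Line duty = £7,245.56 + £5,933.80 = £13,179.36.

£13,179.36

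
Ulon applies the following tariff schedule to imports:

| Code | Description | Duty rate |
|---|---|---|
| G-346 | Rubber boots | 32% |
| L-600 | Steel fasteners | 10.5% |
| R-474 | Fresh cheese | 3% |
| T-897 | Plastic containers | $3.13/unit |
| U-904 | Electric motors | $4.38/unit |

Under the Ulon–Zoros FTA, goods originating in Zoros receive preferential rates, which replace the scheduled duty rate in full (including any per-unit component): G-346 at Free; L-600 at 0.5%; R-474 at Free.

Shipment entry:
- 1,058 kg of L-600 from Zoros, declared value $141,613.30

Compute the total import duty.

Line 1 (L-600, Zoros, 1,058 kg, $141,613.30):
Base rate for L-600 is 10.5%.
Origin Zoros qualifies under the Ulon–Zoros agreement and L-600 is covered: preferential rate 0.5% applies instead.
Duty = $141,613.30 × 0.5% = $708.07.

$708.07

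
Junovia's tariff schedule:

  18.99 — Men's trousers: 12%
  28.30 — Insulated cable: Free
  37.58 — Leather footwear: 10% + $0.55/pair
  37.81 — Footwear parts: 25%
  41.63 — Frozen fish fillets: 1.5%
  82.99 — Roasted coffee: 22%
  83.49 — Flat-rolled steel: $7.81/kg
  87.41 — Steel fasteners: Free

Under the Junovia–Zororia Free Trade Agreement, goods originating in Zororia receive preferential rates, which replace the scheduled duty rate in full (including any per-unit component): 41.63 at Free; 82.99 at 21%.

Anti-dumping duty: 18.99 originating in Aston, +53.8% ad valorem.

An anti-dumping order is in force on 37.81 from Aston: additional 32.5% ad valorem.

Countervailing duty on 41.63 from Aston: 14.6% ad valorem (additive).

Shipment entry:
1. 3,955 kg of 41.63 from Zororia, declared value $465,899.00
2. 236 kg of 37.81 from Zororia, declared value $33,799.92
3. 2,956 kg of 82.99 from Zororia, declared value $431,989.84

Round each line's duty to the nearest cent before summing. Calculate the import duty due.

$99,167.85

Line 1 (41.63, Zororia, 3,955 kg, $465,899.00):
Base rate for 41.63 is 1.5%.
Origin Zororia qualifies under the Junovia–Zororia agreement and 41.63 is covered: preferential rate Free applies instead.
The additional-duty order on 41.63 targets Aston, not Zororia; it does not apply.
Duty = $465,899.00 × 0% = $0.00.
Line 2 (37.81, Zororia, 236 kg, $33,799.92):
Base rate for 37.81 is 25%.
Origin Zororia is the FTA partner but 37.81 is not on the preference list; base rate stands.
The additional-duty order on 37.81 targets Aston, not Zororia; it does not apply.
Duty = $33,799.92 × 25% = $8,449.98.
Line 3 (82.99, Zororia, 2,956 kg, $431,989.84):
Base rate for 82.99 is 22%.
Origin Zororia qualifies under the Junovia–Zororia agreement and 82.99 is covered: preferential rate 21% applies instead.
Duty = $431,989.84 × 21% = $90,717.87.
Total = $0.00 + $8,449.98 + $90,717.87 = $99,167.85.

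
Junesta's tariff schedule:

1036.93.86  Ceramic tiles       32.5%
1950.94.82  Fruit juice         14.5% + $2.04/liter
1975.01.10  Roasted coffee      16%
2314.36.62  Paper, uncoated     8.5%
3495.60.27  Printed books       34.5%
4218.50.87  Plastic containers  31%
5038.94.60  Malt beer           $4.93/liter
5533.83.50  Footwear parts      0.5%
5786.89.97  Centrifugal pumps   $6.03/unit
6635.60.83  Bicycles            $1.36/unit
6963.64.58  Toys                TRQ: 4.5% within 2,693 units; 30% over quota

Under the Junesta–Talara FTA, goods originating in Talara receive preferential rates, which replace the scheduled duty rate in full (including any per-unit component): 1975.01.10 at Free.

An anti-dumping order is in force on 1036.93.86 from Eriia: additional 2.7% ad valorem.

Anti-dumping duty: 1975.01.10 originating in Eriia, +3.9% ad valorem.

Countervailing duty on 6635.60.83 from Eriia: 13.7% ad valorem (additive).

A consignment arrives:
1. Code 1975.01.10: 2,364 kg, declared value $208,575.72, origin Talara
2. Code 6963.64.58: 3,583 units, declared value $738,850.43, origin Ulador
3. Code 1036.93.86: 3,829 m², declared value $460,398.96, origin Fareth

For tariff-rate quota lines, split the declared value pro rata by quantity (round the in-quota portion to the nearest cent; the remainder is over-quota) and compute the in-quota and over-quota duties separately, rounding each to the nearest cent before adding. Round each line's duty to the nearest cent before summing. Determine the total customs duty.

$229,677.29

Line 1 (1975.01.10, Talara, 2,364 kg, $208,575.72):
Base rate for 1975.01.10 is 16%.
Origin Talara qualifies under the Junesta–Talara agreement and 1975.01.10 is covered: preferential rate Free applies instead.
The additional-duty order on 1975.01.10 targets Eriia, not Talara; it does not apply.
Duty = $208,575.72 × 0% = $0.00.
Line 2 (6963.64.58, Ulador, 3,583 units, $738,850.43):
Code 6963.64.58 is under a tariff-rate quota (threshold 2,693 units). In-quota: 2,693 units at 4.5%; over-quota: 890 units at 30%.
Pro-rata value split: in-quota = $738,850.43 × 2,693/3,583 = $555,323.53; over-quota = $738,850.43 − $555,323.53 = $183,526.90.
In-quota duty = $555,323.53 × 4.5% = $24,989.56. Over-quota duty = $183,526.90 × 30% = $55,058.07.
Line duty = $24,989.56 + $55,058.07 = $80,047.63.
Line 3 (1036.93.86, Fareth, 3,829 m², $460,398.96):
Base rate for 1036.93.86 is 32.5%.
The additional-duty order on 1036.93.86 targets Eriia, not Fareth; it does not apply.
Duty = $460,398.96 × 32.5% = $149,629.66.
Total = $0.00 + $80,047.63 + $149,629.66 = $229,677.29.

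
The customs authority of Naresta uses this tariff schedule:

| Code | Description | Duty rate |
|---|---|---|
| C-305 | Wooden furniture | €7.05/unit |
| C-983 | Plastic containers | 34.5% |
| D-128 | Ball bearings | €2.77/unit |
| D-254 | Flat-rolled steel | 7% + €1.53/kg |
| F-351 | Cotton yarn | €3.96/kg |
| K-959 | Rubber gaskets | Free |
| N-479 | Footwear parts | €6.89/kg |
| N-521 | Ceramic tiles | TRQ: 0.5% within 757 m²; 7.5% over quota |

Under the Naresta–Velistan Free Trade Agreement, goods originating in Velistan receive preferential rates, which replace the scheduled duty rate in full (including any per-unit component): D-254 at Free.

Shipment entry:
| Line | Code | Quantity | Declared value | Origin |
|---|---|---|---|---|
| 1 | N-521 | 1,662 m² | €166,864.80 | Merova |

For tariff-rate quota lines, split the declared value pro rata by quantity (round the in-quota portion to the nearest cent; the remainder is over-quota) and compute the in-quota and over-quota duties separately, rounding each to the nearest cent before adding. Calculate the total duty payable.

€7,194.66

Line 1 (N-521, Merova, 1,662 m², €166,864.80):
Code N-521 is under a tariff-rate quota (threshold 757 m²). In-quota: 757 m² at 0.5%; over-quota: 905 m² at 7.5%.
Pro-rata value split: in-quota = €166,864.80 × 757/1,662 = €76,002.80; over-quota = €166,864.80 − €76,002.80 = €90,862.00.
In-quota duty = €76,002.80 × 0.5% = €380.01. Over-quota duty = €90,862.00 × 7.5% = €6,814.65.
Line duty = €380.01 + €6,814.65 = €7,194.66.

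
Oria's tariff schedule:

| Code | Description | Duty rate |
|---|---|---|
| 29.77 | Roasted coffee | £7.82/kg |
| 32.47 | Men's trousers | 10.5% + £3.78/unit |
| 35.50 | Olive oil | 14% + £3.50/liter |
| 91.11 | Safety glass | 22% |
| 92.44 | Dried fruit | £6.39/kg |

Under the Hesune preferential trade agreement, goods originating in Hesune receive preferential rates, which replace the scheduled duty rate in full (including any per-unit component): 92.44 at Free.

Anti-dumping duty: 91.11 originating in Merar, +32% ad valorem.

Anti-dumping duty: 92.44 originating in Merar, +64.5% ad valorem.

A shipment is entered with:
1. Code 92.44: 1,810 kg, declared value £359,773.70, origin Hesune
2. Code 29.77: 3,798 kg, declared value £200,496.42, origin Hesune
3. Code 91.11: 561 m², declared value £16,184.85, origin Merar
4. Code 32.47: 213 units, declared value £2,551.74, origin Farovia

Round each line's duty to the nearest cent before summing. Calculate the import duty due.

£39,513.25

Line 1 (92.44, Hesune, 1,810 kg, £359,773.70):
Base rate for 92.44 is £6.39/kg.
Origin Hesune qualifies under the Oria–Hesune agreement and 92.44 is covered: preferential rate Free applies instead.
The additional-duty order on 92.44 targets Merar, not Hesune; it does not apply.
Duty = £359,773.70 × 0% = £0.00.
Line 2 (29.77, Hesune, 3,798 kg, £200,496.42):
Base rate for 29.77 is £7.82/kg.
Origin Hesune is the FTA partner but 29.77 is not on the preference list; base rate stands.
Duty = 3,798 × £7.82 = £29,700.36.
Line 3 (91.11, Merar, 561 m², £16,184.85):
Base rate for 91.11 is 22%.
Additional duty on 91.11 from Merar: +32%. Applied ad valorem rate: 22% + 32% = 54%.
Duty = £16,184.85 × 54% = £8,739.82.
Line 4 (32.47, Farovia, 213 units, £2,551.74):
Base rate for 32.47 is 10.5% + £3.78/unit.
Duty = £2,551.74 × 10.5% + 213 × £3.78 = £1,073.07.
Total = £0.00 + £29,700.36 + £8,739.82 + £1,073.07 = £39,513.25.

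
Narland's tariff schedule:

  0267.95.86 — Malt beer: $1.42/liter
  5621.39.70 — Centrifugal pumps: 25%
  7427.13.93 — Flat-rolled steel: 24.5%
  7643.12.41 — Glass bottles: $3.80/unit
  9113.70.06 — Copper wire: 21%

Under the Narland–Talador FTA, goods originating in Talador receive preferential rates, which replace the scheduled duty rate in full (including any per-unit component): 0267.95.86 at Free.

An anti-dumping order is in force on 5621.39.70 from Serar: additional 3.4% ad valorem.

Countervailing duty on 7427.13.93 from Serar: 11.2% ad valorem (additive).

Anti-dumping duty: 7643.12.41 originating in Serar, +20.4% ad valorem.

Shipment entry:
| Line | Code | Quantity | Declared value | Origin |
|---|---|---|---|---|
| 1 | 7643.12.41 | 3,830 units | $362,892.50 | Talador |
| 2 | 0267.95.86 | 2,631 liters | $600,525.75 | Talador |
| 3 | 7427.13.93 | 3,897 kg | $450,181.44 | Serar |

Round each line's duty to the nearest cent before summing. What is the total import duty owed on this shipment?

$175,268.77

Line 1 (7643.12.41, Talador, 3,830 units, $362,892.50):
Base rate for 7643.12.41 is $3.80/unit.
Origin Talador is the FTA partner but 7643.12.41 is not on the preference list; base rate stands.
The additional-duty order on 7643.12.41 targets Serar, not Talador; it does not apply.
Duty = 3,830 × $3.80 = $14,554.00.
Line 2 (0267.95.86, Talador, 2,631 liters, $600,525.75):
Base rate for 0267.95.86 is $1.42/liter.
Origin Talador qualifies under the Narland–Talador agreement and 0267.95.86 is covered: preferential rate Free applies instead.
Duty = $600,525.75 × 0% = $0.00.
Line 3 (7427.13.93, Serar, 3,897 kg, $450,181.44):
Base rate for 7427.13.93 is 24.5%.
Additional duty on 7427.13.93 from Serar: +11.2%. Applied ad valorem rate: 24.5% + 11.2% = 35.7%.
Duty = $450,181.44 × 35.7% = $160,714.77.
Total = $14,554.00 + $0.00 + $160,714.77 = $175,268.77.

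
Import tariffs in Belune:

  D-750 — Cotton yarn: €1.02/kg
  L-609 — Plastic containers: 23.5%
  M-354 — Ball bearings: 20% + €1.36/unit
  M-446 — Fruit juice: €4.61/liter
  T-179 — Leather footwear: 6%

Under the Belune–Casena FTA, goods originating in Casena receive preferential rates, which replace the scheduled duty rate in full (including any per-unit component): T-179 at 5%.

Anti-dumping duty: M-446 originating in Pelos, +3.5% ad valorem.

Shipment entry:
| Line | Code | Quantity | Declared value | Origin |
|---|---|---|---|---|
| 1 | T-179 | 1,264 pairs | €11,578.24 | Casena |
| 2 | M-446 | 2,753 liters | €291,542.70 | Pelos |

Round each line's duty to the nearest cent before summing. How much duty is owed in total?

€23,474.23

Line 1 (T-179, Casena, 1,264 pairs, €11,578.24):
Base rate for T-179 is 6%.
Origin Casena qualifies under the Belune–Casena agreement and T-179 is covered: preferential rate 5% applies instead.
Duty = €11,578.24 × 5% = €578.91.
Line 2 (M-446, Pelos, 2,753 liters, €291,542.70):
Base rate for M-446 is €4.61/liter.
Additional duty on M-446 from Pelos: +3.5% ad valorem. Applied ad valorem rate = 3.5%.
Duty = €291,542.70 × 3.5% + 2,753 × €4.61 = €22,895.32.
Total = €578.91 + €22,895.32 = €23,474.23.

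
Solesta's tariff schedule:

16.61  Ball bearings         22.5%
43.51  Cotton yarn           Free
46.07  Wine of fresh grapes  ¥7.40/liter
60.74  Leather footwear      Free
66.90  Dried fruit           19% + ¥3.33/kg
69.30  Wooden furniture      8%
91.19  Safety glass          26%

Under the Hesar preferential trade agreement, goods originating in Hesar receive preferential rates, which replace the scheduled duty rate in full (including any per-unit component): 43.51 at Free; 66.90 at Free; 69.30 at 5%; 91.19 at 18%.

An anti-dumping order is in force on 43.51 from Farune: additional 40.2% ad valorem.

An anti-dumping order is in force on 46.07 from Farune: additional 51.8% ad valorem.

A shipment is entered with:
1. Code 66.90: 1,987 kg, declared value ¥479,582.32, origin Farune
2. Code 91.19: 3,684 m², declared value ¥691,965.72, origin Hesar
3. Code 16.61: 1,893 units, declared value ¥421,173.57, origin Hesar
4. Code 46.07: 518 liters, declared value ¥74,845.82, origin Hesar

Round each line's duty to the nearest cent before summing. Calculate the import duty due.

Line 1 (66.90, Farune, 1,987 kg, ¥479,582.32):
Base rate for 66.90 is 19% + ¥3.33/kg.
66.90 has an FTA preferential rate, but origin Farune is not Hesar; base rate stands.
Duty = ¥479,582.32 × 19% + 1,987 × ¥3.33 = ¥97,737.35.
Line 2 (91.19, Hesar, 3,684 m², ¥691,965.72):
Base rate for 91.19 is 26%.
Origin Hesar qualifies under the Solesta–Hesar agreement and 91.19 is covered: preferential rate 18% applies instead.
Duty = ¥691,965.72 × 18% = ¥124,553.83.
Line 3 (16.61, Hesar, 1,893 units, ¥421,173.57):
Base rate for 16.61 is 22.5%.
Origin Hesar is the FTA partner but 16.61 is not on the preference list; base rate stands.
Duty = ¥421,173.57 × 22.5% = ¥94,764.05.
Line 4 (46.07, Hesar, 518 liters, ¥74,845.82):
Base rate for 46.07 is ¥7.40/liter.
Origin Hesar is the FTA partner but 46.07 is not on the preference list; base rate stands.
The additional-duty order on 46.07 targets Farune, not Hesar; it does not apply.
Duty = 518 × ¥7.40 = ¥3,833.20.
Total = ¥97,737.35 + ¥124,553.83 + ¥94,764.05 + ¥3,833.20 = ¥320,888.43.

¥320,888.43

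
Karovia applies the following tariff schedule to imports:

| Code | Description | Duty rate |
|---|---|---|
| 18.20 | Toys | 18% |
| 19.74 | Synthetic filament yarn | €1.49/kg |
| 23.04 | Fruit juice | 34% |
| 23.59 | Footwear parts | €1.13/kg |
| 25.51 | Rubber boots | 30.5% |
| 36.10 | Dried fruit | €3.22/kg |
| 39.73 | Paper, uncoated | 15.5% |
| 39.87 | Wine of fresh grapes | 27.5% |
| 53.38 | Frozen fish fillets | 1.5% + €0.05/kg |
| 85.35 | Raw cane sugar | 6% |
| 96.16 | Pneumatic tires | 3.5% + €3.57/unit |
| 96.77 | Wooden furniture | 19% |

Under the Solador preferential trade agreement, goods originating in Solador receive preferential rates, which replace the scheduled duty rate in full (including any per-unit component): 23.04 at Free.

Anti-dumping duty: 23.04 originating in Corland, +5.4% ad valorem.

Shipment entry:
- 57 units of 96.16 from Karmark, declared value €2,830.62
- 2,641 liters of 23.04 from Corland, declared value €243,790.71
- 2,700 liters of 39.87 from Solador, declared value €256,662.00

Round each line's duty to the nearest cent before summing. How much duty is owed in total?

Line 1 (96.16, Karmark, 57 units, €2,830.62):
Base rate for 96.16 is 3.5% + €3.57/unit.
Duty = €2,830.62 × 3.5% + 57 × €3.57 = €302.56.
Line 2 (23.04, Corland, 2,641 liters, €243,790.71):
Base rate for 23.04 is 34%.
23.04 has an FTA preferential rate, but origin Corland is not Solador; base rate stands.
Additional duty on 23.04 from Corland: +5.4%. Applied ad valorem rate: 34% + 5.4% = 39.4%.
Duty = €243,790.71 × 39.4% = €96,053.54.
Line 3 (39.87, Solador, 2,700 liters, €256,662.00):
Base rate for 39.87 is 27.5%.
Origin Solador is the FTA partner but 39.87 is not on the preference list; base rate stands.
Duty = €256,662.00 × 27.5% = €70,582.05.
Total = €302.56 + €96,053.54 + €70,582.05 = €166,938.15.

€166,938.15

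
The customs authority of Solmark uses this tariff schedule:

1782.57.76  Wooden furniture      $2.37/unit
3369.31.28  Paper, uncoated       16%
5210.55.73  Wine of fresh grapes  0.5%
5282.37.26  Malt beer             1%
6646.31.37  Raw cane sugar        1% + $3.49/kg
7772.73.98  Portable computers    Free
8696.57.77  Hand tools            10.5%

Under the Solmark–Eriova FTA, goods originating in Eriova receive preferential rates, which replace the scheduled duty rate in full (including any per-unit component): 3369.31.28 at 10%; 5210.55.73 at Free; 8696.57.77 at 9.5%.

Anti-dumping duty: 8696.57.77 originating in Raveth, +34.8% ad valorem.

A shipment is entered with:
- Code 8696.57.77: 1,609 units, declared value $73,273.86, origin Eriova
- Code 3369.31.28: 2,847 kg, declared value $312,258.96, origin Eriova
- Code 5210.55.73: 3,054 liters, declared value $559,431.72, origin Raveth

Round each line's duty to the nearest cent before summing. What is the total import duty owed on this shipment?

$40,984.08

Line 1 (8696.57.77, Eriova, 1,609 units, $73,273.86):
Base rate for 8696.57.77 is 10.5%.
Origin Eriova qualifies under the Solmark–Eriova agreement and 8696.57.77 is covered: preferential rate 9.5% applies instead.
The additional-duty order on 8696.57.77 targets Raveth, not Eriova; it does not apply.
Duty = $73,273.86 × 9.5% = $6,961.02.
Line 2 (3369.31.28, Eriova, 2,847 kg, $312,258.96):
Base rate for 3369.31.28 is 16%.
Origin Eriova qualifies under the Solmark–Eriova agreement and 3369.31.28 is covered: preferential rate 10% applies instead.
Duty = $312,258.96 × 10% = $31,225.90.
Line 3 (5210.55.73, Raveth, 3,054 liters, $559,431.72):
Base rate for 5210.55.73 is 0.5%.
5210.55.73 has an FTA preferential rate, but origin Raveth is not Eriova; base rate stands.
Duty = $559,431.72 × 0.5% = $2,797.16.
Total = $6,961.02 + $31,225.90 + $2,797.16 = $40,984.08.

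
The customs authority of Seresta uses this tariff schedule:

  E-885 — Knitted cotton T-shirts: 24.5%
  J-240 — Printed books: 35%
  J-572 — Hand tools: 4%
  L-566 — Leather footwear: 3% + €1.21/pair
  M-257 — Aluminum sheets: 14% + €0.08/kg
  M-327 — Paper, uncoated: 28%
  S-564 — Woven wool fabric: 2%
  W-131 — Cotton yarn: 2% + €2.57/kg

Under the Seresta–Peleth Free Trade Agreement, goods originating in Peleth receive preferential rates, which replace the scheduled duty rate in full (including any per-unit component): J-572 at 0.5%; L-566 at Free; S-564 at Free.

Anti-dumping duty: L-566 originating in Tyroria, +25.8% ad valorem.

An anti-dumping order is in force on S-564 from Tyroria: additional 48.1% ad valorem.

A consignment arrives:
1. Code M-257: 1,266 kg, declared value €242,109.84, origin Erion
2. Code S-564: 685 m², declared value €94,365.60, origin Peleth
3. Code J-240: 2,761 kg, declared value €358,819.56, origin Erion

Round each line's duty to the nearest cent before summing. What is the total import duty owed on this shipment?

€159,583.51

Line 1 (M-257, Erion, 1,266 kg, €242,109.84):
Base rate for M-257 is 14% + €0.08/kg.
Duty = €242,109.84 × 14% + 1,266 × €0.08 = €33,996.66.
Line 2 (S-564, Peleth, 685 m², €94,365.60):
Base rate for S-564 is 2%.
Origin Peleth qualifies under the Seresta–Peleth agreement and S-564 is covered: preferential rate Free applies instead.
The additional-duty order on S-564 targets Tyroria, not Peleth; it does not apply.
Duty = €94,365.60 × 0% = €0.00.
Line 3 (J-240, Erion, 2,761 kg, €358,819.56):
Base rate for J-240 is 35%.
Duty = €358,819.56 × 35% = €125,586.85.
Total = €33,996.66 + €0.00 + €125,586.85 = €159,583.51.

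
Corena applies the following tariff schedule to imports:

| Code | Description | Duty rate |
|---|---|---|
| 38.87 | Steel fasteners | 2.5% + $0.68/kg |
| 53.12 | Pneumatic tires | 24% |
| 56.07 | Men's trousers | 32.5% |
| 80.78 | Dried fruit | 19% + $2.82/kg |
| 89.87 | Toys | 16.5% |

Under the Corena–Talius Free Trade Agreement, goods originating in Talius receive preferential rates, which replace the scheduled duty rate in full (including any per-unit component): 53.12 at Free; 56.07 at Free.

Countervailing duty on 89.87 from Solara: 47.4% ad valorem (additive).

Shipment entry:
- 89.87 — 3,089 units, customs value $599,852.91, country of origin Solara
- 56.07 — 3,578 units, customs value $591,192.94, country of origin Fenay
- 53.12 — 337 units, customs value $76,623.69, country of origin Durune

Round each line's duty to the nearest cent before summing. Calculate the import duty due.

Line 1 (89.87, Solara, 3,089 units, $599,852.91):
Base rate for 89.87 is 16.5%.
Additional duty on 89.87 from Solara: +47.4%. Applied ad valorem rate: 16.5% + 47.4% = 63.9%.
Duty = $599,852.91 × 63.9% = $383,306.01.
Line 2 (56.07, Fenay, 3,578 units, $591,192.94):
Base rate for 56.07 is 32.5%.
56.07 has an FTA preferential rate, but origin Fenay is not Talius; base rate stands.
Duty = $591,192.94 × 32.5% = $192,137.71.
Line 3 (53.12, Durune, 337 units, $76,623.69):
Base rate for 53.12 is 24%.
53.12 has an FTA preferential rate, but origin Durune is not Talius; base rate stands.
Duty = $76,623.69 × 24% = $18,389.69.
Total = $383,306.01 + $192,137.71 + $18,389.69 = $593,833.41.

$593,833.41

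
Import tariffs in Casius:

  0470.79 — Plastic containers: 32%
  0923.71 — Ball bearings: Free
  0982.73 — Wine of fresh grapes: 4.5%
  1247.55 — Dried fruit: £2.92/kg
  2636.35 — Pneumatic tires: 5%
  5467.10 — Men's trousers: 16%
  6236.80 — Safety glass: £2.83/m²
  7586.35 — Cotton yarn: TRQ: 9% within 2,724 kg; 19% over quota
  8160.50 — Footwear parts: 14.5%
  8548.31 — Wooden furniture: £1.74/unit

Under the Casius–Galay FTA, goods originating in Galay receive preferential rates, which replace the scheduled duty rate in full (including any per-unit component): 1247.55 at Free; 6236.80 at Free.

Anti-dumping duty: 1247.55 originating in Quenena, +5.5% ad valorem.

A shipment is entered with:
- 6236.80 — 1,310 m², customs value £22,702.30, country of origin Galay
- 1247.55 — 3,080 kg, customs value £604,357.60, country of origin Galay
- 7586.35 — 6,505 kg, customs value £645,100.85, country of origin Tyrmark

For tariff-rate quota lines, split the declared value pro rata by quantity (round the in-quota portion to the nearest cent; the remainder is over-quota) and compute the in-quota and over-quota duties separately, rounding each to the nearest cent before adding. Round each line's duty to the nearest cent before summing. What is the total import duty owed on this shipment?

£95,555.26

Line 1 (6236.80, Galay, 1,310 m², £22,702.30):
Base rate for 6236.80 is £2.83/m².
Origin Galay qualifies under the Casius–Galay agreement and 6236.80 is covered: preferential rate Free applies instead.
Duty = £22,702.30 × 0% = £0.00.
Line 2 (1247.55, Galay, 3,080 kg, £604,357.60):
Base rate for 1247.55 is £2.92/kg.
Origin Galay qualifies under the Casius–Galay agreement and 1247.55 is covered: preferential rate Free applies instead.
The additional-duty order on 1247.55 targets Quenena, not Galay; it does not apply.
Duty = £604,357.60 × 0% = £0.00.
Line 3 (7586.35, Tyrmark, 6,505 kg, £645,100.85):
Code 7586.35 is under a tariff-rate quota (threshold 2,724 kg). In-quota: 2,724 kg at 9%; over-quota: 3,781 kg at 19%.
Pro-rata value split: in-quota = £645,100.85 × 2,724/6,505 = £270,139.08; over-quota = £645,100.85 − £270,139.08 = £374,961.77.
In-quota duty = £270,139.08 × 9% = £24,312.52. Over-quota duty = £374,961.77 × 19% = £71,242.74.
Line duty = £24,312.52 + £71,242.74 = £95,555.26.
Total = £0.00 + £0.00 + £95,555.26 = £95,555.26.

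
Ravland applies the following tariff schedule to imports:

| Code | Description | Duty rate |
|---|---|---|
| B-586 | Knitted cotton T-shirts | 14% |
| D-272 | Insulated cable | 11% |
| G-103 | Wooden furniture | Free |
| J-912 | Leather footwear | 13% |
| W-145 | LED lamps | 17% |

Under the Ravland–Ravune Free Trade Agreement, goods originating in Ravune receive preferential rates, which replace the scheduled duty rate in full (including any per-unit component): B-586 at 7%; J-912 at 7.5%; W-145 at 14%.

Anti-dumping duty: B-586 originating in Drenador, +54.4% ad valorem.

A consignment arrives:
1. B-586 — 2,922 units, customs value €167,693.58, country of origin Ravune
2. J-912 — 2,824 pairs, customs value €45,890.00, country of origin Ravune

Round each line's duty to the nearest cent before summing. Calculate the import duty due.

€15,180.30

Line 1 (B-586, Ravune, 2,922 units, €167,693.58):
Base rate for B-586 is 14%.
Origin Ravune qualifies under the Ravland–Ravune agreement and B-586 is covered: preferential rate 7% applies instead.
The additional-duty order on B-586 targets Drenador, not Ravune; it does not apply.
Duty = €167,693.58 × 7% = €11,738.55.
Line 2 (J-912, Ravune, 2,824 pairs, €45,890.00):
Base rate for J-912 is 13%.
Origin Ravune qualifies under the Ravland–Ravune agreement and J-912 is covered: preferential rate 7.5% applies instead.
Duty = €45,890.00 × 7.5% = €3,441.75.
Total = €11,738.55 + €3,441.75 = €15,180.30.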